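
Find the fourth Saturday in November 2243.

November 25, 2243

November 1, 2243 is a Wednesday.
The first Saturday is therefore November 4 (3 days later).
The fourth Saturday is 4 + 3×7 = November 25.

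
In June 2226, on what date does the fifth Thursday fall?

June 1, 2226 is a Thursday.
The first Thursday is therefore June 1 (same day).
The fifth Thursday is 1 + 4×7 = June 29.

June 29, 2226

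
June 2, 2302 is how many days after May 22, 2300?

741

May 22, 2300 → May 22, 2301: 365 days.
May 22, 2301 → Jun 22, 2301: 31 days (May has 31).
Jun 22, 2301 → Jul 22, 2301: 30 days (June has 30).
Jul 22, 2301 → Aug 22, 2301: 31 days (July has 31).
Aug 22, 2301 → Sep 22, 2301: 31 days (August has 31).
Sep 22, 2301 → Oct 22, 2301: 30 days (September has 30).
Oct 22, 2301 → Nov 22, 2301: 31 days (October has 31).
Nov 22, 2301 → Dec 22, 2301: 30 days (November has 30).
Dec 22, 2301 → Jan 22, 2302: 31 days (December has 31).
Jan 22, 2302 → Feb 22, 2302: 31 days (January has 31).
Feb 22, 2302 → Mar 22, 2302: 28 days (February has 28).
Mar 22, 2302 → Apr 22, 2302: 31 days (March has 31).
Apr 22, 2302 → May 22, 2302: 30 days (April has 30).
May 22, 2302 → Jun 2, 2302: 11 days.
Total: 741 days.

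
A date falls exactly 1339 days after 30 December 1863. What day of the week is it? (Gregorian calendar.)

Friday

First find the weekday of Dec 30, 1863. Doomsday rule: the anchor day for the 1800s is Friday. For year 63: 63÷12 = 5 r 3, and 3÷4 = 0, so 5+3+0 = 8.
Friday + 8 ≡ Saturday — that's 1863's doomsday.
In December the doomsday date is Dec 12.
Dec 30 is 18 days after Dec 12; 18 mod 7 = 4, so Saturday + 4 = Wednesday.
1339 mod 7 = 2, so 1339 days after a Wednesday is Wednesday + 2 = Friday.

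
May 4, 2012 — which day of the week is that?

Doomsday rule: the anchor day for the 2000s is Tuesday. For year 12: 12÷12 = 1 r 0, and 0÷4 = 0, so 1+0+0 = 1.
Tuesday + 1 ≡ Wednesday — that's 2012's doomsday.
In May the doomsday date is May 9.
May 4 is 5 days before May 9; 5 mod 7 = 5, so Wednesday − 5 = Friday.

Friday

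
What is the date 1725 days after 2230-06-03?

+365 (one year) → Jun 3, 2231 (1360 left).
+366 (one year; includes Feb 29, 2232) → Jun 3, 2232 (994 left).
+365 (one year) → Jun 3, 2233 (629 left).
+365 (one year) → Jun 3, 2234 (264 left).
Jun has 30 days: +28 → Jul 1, 2234 (236 left).
Jul has 31 days: +31 → Aug 1, 2234 (205 left).
Aug has 31 days: +31 → Sep 1, 2234 (174 left).
Sep has 30 days: +30 → Oct 1, 2234 (144 left).
Oct has 31 days: +31 → Nov 1, 2234 (113 left).
Nov has 30 days: +30 → Dec 1, 2234 (83 left).
Dec has 31 days: +31 → Jan 1, 2235 (52 left).
Jan has 31 days: +31 → Feb 1, 2235 (21 left).
+21 → Feb 22, 2235.

February 22, 2235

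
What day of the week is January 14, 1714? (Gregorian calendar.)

Sunday

Doomsday rule: the anchor day for the 1700s is Sunday. For year 14: 14÷12 = 1 r 2, and 2÷4 = 0, so 1+2+0 = 3.
Sunday + 3 ≡ Wednesday — that's 1714's doomsday.
In January the doomsday date is Jan 3 (1714 is not a leap year).
Jan 14 is 11 days after Jan 3; 11 mod 7 = 4, so Wednesday + 4 = Sunday.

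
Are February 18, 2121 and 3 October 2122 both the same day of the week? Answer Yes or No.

No

From Feb 18, 2121 to Oct 3, 2122 is 592 days.
592 mod 7 = 4, so they are different weekdays.
(Feb 18, 2121 is a Tuesday; Oct 3, 2122 is a Saturday.)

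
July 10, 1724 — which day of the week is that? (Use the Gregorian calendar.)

Monday

Doomsday rule: the anchor day for the 1700s is Sunday. For year 24: 24÷12 = 2 r 0, and 0÷4 = 0, so 2+0+0 = 2.
Sunday + 2 ≡ Tuesday — that's 1724's doomsday.
In July the doomsday date is Jul 11.
Jul 10 is 1 day before Jul 11; 1 mod 7 = 1, so Tuesday − 1 = Monday.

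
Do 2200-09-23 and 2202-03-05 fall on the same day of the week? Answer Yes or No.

From Sep 23, 2200 to Mar 5, 2202 is 528 days.
528 mod 7 = 3, so they are different weekdays.
(Sep 23, 2200 is a Tuesday; Mar 5, 2202 is a Friday.)

No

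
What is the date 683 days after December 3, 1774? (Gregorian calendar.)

+365 (one year) → Dec 3, 1775 (318 left).
Dec has 31 days: +29 → Jan 1, 1776 (289 left).
Jan has 31 days: +31 → Feb 1, 1776 (258 left).
Feb has 29 days: +29 → Mar 1, 1776 (229 left).
Mar has 31 days: +31 → Apr 1, 1776 (198 left).
Apr has 30 days: +30 → May 1, 1776 (168 left).
May has 31 days: +31 → Jun 1, 1776 (137 left).
Jun has 30 days: +30 → Jul 1, 1776 (107 left).
Jul has 31 days: +31 → Aug 1, 1776 (76 left).
Aug has 31 days: +31 → Sep 1, 1776 (45 left).
Sep has 30 days: +30 → Oct 1, 1776 (15 left).
+15 → Oct 16, 1776.

October 16, 1776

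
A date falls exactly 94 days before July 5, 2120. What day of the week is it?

Tuesday

First find the weekday of Jul 5, 2120. Doomsday rule: the anchor day for the 2100s is Sunday. For year 20: 20÷12 = 1 r 8, and 8÷4 = 2, so 1+8+2 = 11.
Sunday + 11 ≡ Thursday — that's 2120's doomsday.
In July the doomsday date is Jul 11.
Jul 5 is 6 days before Jul 11; 6 mod 7 = 6, so Thursday − 6 = Friday.
94 mod 7 = 3, so 94 days before a Friday is Friday − 3 = Tuesday.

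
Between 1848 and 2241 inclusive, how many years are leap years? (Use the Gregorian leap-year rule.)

96

Multiples of 4 in [1848,2241]: 99.
Of those, multiples of 100: 4 (not leap unless ÷400).
Multiples of 400: 1.
Leap years = 99 − 4 + 1 = 96.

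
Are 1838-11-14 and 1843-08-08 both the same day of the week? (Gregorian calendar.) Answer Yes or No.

From Nov 14, 1838 to Aug 8, 1843 is 1728 days.
1728 mod 7 = 6, so they are different weekdays.
(Nov 14, 1838 is a Wednesday; Aug 8, 1843 is a Tuesday.)

No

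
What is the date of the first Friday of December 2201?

December 1, 2201 is a Tuesday.
The first Friday is therefore December 4 (3 days later).

December 4, 2201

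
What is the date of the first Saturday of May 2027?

May 1, 2027

May 1, 2027 is a Saturday.
The first Saturday is therefore May 1 (same day).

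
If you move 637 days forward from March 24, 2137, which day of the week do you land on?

First find the weekday of Mar 24, 2137. Doomsday rule: the anchor day for the 2100s is Sunday. For year 37: 37÷12 = 3 r 1, and 1÷4 = 0, so 3+1+0 = 4.
Sunday + 4 ≡ Thursday — that's 2137's doomsday.
In March the doomsday date is Mar 14.
Mar 24 is 10 days after Mar 14; 10 mod 7 = 3, so Thursday + 3 = Sunday.
637 mod 7 = 0, so 637 days after a Sunday is Sunday + 0 = Sunday.

Sunday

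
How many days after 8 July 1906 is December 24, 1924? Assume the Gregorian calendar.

6744

Jul 8, 1906 → Jul 8, 1907: 365 days.
Jul 8, 1907 → Jul 8, 1908: 366 days (Feb 29, 1908 is in that span).
Jul 8, 1908 → Jul 8, 1909: 365 days.
Jul 8, 1909 → Jul 8, 1910: 365 days.
Jul 8, 1910 → Jul 8, 1911: 365 days.
Jul 8, 1911 → Jul 8, 1912: 366 days (Feb 29, 1912 is in that span).
Jul 8, 1912 → Jul 8, 1913: 365 days.
Jul 8, 1913 → Jul 8, 1914: 365 days.
Jul 8, 1914 → Jul 8, 1915: 365 days.
Jul 8, 1915 → Jul 8, 1916: 366 days (Feb 29, 1916 is in that span).
Jul 8, 1916 → Jul 8, 1917: 365 days.
Jul 8, 1917 → Jul 8, 1918: 365 days.
Jul 8, 1918 → Jul 8, 1919: 365 days.
Jul 8, 1919 → Jul 8, 1920: 366 days (Feb 29, 1920 is in that span).
Jul 8, 1920 → Jul 8, 1921: 365 days.
Jul 8, 1921 → Jul 8, 1922: 365 days.
Jul 8, 1922 → Jul 8, 1923: 365 days.
Jul 8, 1923 → Jul 8, 1924: 366 days (Feb 29, 1924 is in that span).
Jul 8, 1924 → Aug 8, 1924: 31 days (July has 31).
Aug 8, 1924 → Sep 8, 1924: 31 days (August has 31).
Sep 8, 1924 → Oct 8, 1924: 30 days (September has 30).
Oct 8, 1924 → Nov 8, 1924: 31 days (October has 31).
Nov 8, 1924 → Dec 8, 1924: 30 days (November has 30).
Dec 8, 1924 → Dec 24, 1924: 16 days.
Total: 6744 days.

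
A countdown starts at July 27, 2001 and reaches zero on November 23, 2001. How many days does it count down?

Jul 27, 2001 → Aug 27, 2001: 31 days (July has 31).
Aug 27, 2001 → Sep 27, 2001: 31 days (August has 31).
Sep 27, 2001 → Oct 27, 2001: 30 days (September has 30).
Oct 27, 2001 → Nov 23, 2001: 27 days.
Total: 119 days.

119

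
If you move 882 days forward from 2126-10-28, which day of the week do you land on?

Oct 28, 2126 is a Monday.
882 mod 7 = 0, so 882 days after a Monday is Monday + 0 = Monday.

Monday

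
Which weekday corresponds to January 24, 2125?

Wednesday

Doomsday rule: the anchor day for the 2100s is Sunday. For year 25: 25÷12 = 2 r 1, and 1÷4 = 0, so 2+1+0 = 3.
Sunday + 3 ≡ Wednesday — that's 2125's doomsday.
In January the doomsday date is Jan 3 (2125 is not a leap year).
Jan 24 is 21 days after Jan 3; 21 mod 7 = 0, so Wednesday + 0 = Wednesday.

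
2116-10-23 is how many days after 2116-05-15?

161

May 15, 2116 → Jun 15, 2116: 31 days (May has 31).
Jun 15, 2116 → Jul 15, 2116: 30 days (June has 30).
Jul 15, 2116 → Aug 15, 2116: 31 days (July has 31).
Aug 15, 2116 → Sep 15, 2116: 31 days (August has 31).
Sep 15, 2116 → Oct 15, 2116: 30 days (September has 30).
Oct 15, 2116 → Oct 23, 2116: 8 days.
Total: 161 days.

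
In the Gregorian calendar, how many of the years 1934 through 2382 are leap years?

Multiples of 4 in [1934,2382]: 112.
Of those, multiples of 100: 4 (not leap unless ÷400).
Multiples of 400: 1.
Leap years = 112 − 4 + 1 = 109.

109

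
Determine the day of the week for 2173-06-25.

Friday

Doomsday rule: the anchor day for the 2100s is Sunday. For year 73: 73÷12 = 6 r 1, and 1÷4 = 0, so 6+1+0 = 7.
Sunday + 7 ≡ Sunday — that's 2173's doomsday.
In June the doomsday date is Jun 6.
Jun 25 is 19 days after Jun 6; 19 mod 7 = 5, so Sunday + 5 = Friday.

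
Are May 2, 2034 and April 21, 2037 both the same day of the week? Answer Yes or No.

From May 2, 2034 to Apr 21, 2037 is 1085 days.
1085 mod 7 = 0, so they are the same weekday.
(May 2, 2034 is a Tuesday; Apr 21, 2037 is a Tuesday.)

Yes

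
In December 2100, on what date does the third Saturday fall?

December 18, 2100

December 1, 2100 is a Wednesday.
The first Saturday is therefore December 4 (3 days later).
The third Saturday is 4 + 2×7 = December 18.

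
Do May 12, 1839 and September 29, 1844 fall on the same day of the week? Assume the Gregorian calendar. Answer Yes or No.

Yes

From May 12, 1839 to Sep 29, 1844 is 1967 days.
1967 mod 7 = 0, so they are the same weekday.
(May 12, 1839 is a Sunday; Sep 29, 1844 is a Sunday.)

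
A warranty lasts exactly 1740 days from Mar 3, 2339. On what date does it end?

+366 (one year; includes Feb 29, 2340) → Mar 3, 2340 (1374 left).
+365 (one year) → Mar 3, 2341 (1009 left).
+365 (one year) → Mar 3, 2342 (644 left).
+365 (one year) → Mar 3, 2343 (279 left).
Mar has 31 days: +29 → Apr 1, 2343 (250 left).
Apr has 30 days: +30 → May 1, 2343 (220 left).
May has 31 days: +31 → Jun 1, 2343 (189 left).
Jun has 30 days: +30 → Jul 1, 2343 (159 left).
Jul has 31 days: +31 → Aug 1, 2343 (128 left).
Aug has 31 days: +31 → Sep 1, 2343 (97 left).
Sep has 30 days: +30 → Oct 1, 2343 (67 left).
Oct has 31 days: +31 → Nov 1, 2343 (36 left).
Nov has 30 days: +30 → Dec 1, 2343 (6 left).
+6 → Dec 7, 2343.

December 7, 2343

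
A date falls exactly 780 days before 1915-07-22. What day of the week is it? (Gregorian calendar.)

Monday

First find the weekday of Jul 22, 1915. Doomsday rule: the anchor day for the 1900s is Wednesday. For year 15: 15÷12 = 1 r 3, and 3÷4 = 0, so 1+3+0 = 4.
Wednesday + 4 ≡ Sunday — that's 1915's doomsday.
In July the doomsday date is Jul 11.
Jul 22 is 11 days after Jul 11; 11 mod 7 = 4, so Sunday + 4 = Thursday.
780 mod 7 = 3, so 780 days before a Thursday is Thursday − 3 = Monday.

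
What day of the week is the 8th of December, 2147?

Friday

Doomsday rule: the anchor day for the 2100s is Sunday. For year 47: 47÷12 = 3 r 11, and 11÷4 = 2, so 3+11+2 = 16.
Sunday + 16 ≡ Tuesday — that's 2147's doomsday.
In December the doomsday date is Dec 12.
Dec 8 is 4 days before Dec 12; 4 mod 7 = 4, so Tuesday − 4 = Friday.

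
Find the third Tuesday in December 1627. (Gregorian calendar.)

December 21, 1627

December 1, 1627 is a Wednesday.
The first Tuesday is therefore December 7 (6 days later).
The third Tuesday is 7 + 2×7 = December 21.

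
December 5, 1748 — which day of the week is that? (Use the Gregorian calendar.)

Thursday

Doomsday rule: the anchor day for the 1700s is Sunday. For year 48: 48÷12 = 4 r 0, and 0÷4 = 0, so 4+0+0 = 4.
Sunday + 4 ≡ Thursday — that's 1748's doomsday.
In December the doomsday date is Dec 12.
Dec 5 is 7 days before Dec 12; 7 mod 7 = 0, so Thursday − 0 = Thursday.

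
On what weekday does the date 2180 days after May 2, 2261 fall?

First find the weekday of May 2, 2261. Doomsday rule: the anchor day for the 2200s is Friday. For year 61: 61÷12 = 5 r 1, and 1÷4 = 0, so 5+1+0 = 6.
Friday + 6 ≡ Thursday — that's 2261's doomsday.
In May the doomsday date is May 9.
May 2 is 7 days before May 9; 7 mod 7 = 0, so Thursday − 0 = Thursday.
2180 mod 7 = 3, so 2180 days after a Thursday is Thursday + 3 = Sunday.

Sunday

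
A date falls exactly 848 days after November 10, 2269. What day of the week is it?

Nov 10, 2269 is a Wednesday.
848 mod 7 = 1, so 848 days after a Wednesday is Wednesday + 1 = Thursday.

Thursday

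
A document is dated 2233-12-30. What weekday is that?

Monday

Doomsday rule: the anchor day for the 2200s is Friday. For year 33: 33÷12 = 2 r 9, and 9÷4 = 2, so 2+9+2 = 13.
Friday + 13 ≡ Thursday — that's 2233's doomsday.
In December the doomsday date is Dec 12.
Dec 30 is 18 days after Dec 12; 18 mod 7 = 4, so Thursday + 4 = Monday.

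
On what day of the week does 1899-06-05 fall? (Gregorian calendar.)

Monday

Doomsday rule: the anchor day for the 1800s is Friday. For year 99: 99÷12 = 8 r 3, and 3÷4 = 0, so 8+3+0 = 11.
Friday + 11 ≡ Tuesday — that's 1899's doomsday.
In June the doomsday date is Jun 6.
Jun 5 is 1 day before Jun 6; 1 mod 7 = 1, so Tuesday − 1 = Monday.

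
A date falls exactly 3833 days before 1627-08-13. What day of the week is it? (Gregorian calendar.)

First find the weekday of Aug 13, 1627. Doomsday rule: the anchor day for the 1600s is Tuesday. For year 27: 27÷12 = 2 r 3, and 3÷4 = 0, so 2+3+0 = 5.
Tuesday + 5 ≡ Sunday — that's 1627's doomsday.
In August the doomsday date is Aug 8.
Aug 13 is 5 days after Aug 8; 5 mod 7 = 5, so Sunday + 5 = Friday.
3833 mod 7 = 4, so 3833 days before a Friday is Friday − 4 = Monday.

Monday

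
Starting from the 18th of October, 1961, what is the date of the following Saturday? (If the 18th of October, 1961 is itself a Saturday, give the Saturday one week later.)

Oct 18, 1961 is a Wednesday.
From Wednesday to the next Saturday is 3 days.
Oct 18, 1961 + 3 = Oct 21, 1961.

October 21, 1961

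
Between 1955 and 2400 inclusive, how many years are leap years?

Multiples of 4 in [1955,2400]: 112.
Of those, multiples of 100: 5 (not leap unless ÷400).
Multiples of 400: 2.
Leap years = 112 − 5 + 2 = 109.

109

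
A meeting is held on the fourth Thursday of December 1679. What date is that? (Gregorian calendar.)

December 28, 1679

December 1, 1679 is a Friday.
The first Thursday is therefore December 7 (6 days later).
The fourth Thursday is 7 + 3×7 = December 28.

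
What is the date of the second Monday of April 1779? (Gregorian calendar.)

April 12, 1779

April 1, 1779 is a Thursday.
The first Monday is therefore April 5 (4 days later).
The second Monday is 5 + 1×7 = April 12.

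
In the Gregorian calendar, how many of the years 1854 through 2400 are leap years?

Multiples of 4 in [1854,2400]: 137.
Of those, multiples of 100: 6 (not leap unless ÷400).
Multiples of 400: 2.
Leap years = 137 − 6 + 2 = 133.

133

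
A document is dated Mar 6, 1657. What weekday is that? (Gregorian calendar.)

Tuesday

Doomsday rule: the anchor day for the 1600s is Tuesday. For year 57: 57÷12 = 4 r 9, and 9÷4 = 2, so 4+9+2 = 15.
Tuesday + 15 ≡ Wednesday — that's 1657's doomsday.
In March the doomsday date is Mar 14.
Mar 6 is 8 days before Mar 14; 8 mod 7 = 1, so Wednesday − 1 = Tuesday.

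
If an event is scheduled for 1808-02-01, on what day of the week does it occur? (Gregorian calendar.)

Doomsday rule: the anchor day for the 1800s is Friday. For year 08: 8÷12 = 0 r 8, and 8÷4 = 2, so 0+8+2 = 10.
Friday + 10 ≡ Monday — that's 1808's doomsday.
In February the doomsday date is Feb 29 (1808 is a leap year (divisible by 4)).
Feb 1 is 28 days before Feb 29; 28 mod 7 = 0, so Monday − 0 = Monday.

Monday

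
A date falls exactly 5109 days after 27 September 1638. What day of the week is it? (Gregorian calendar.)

Sep 27, 1638 is a Monday.
5109 mod 7 = 6, so 5109 days after a Monday is Monday + 6 = Sunday.

Sunday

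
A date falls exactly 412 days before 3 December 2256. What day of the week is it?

First find the weekday of Dec 3, 2256. Doomsday rule: the anchor day for the 2200s is Friday. For year 56: 56÷12 = 4 r 8, and 8÷4 = 2, so 4+8+2 = 14.
Friday + 14 ≡ Friday — that's 2256's doomsday.
In December the doomsday date is Dec 12.
Dec 3 is 9 days before Dec 12; 9 mod 7 = 2, so Friday − 2 = Wednesday.
412 mod 7 = 6, so 412 days before a Wednesday is Wednesday − 6 = Thursday.

Thursday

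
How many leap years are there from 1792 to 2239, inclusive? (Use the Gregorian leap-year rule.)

Multiples of 4 in [1792,2239]: 112.
Of those, multiples of 100: 5 (not leap unless ÷400).
Multiples of 400: 1.
Leap years = 112 − 5 + 1 = 108.

108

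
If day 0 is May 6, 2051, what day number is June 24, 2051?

May 6, 2051 → Jun 6, 2051: 31 days (May has 31).
Jun 6, 2051 → Jun 24, 2051: 18 days.
Total: 49 days.

49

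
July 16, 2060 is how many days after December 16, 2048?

Dec 16, 2048 → Dec 16, 2049: 365 days.
Dec 16, 2049 → Dec 16, 2050: 365 days.
Dec 16, 2050 → Dec 16, 2051: 365 days.
Dec 16, 2051 → Dec 16, 2052: 366 days (Feb 29, 2052 is in that span).
Dec 16, 2052 → Dec 16, 2053: 365 days.
Dec 16, 2053 → Dec 16, 2054: 365 days.
Dec 16, 2054 → Dec 16, 2055: 365 days.
Dec 16, 2055 → Dec 16, 2056: 366 days (Feb 29, 2056 is in that span).
Dec 16, 2056 → Dec 16, 2057: 365 days.
Dec 16, 2057 → Dec 16, 2058: 365 days.
Dec 16, 2058 → Dec 16, 2059: 365 days.
Dec 16, 2059 → Jan 16, 2060: 31 days (December has 31).
Jan 16, 2060 → Feb 16, 2060: 31 days (January has 31).
Feb 16, 2060 → Mar 16, 2060: 29 days (February has 29).
Mar 16, 2060 → Apr 16, 2060: 31 days (March has 31).
Apr 16, 2060 → May 16, 2060: 30 days (April has 30).
May 16, 2060 → Jun 16, 2060: 31 days (May has 31).
Jun 16, 2060 → Jul 16, 2060: 30 days.
Total: 4230 days.

4230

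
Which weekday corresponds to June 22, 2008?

Sunday

Doomsday rule: the anchor day for the 2000s is Tuesday. For year 08: 8÷12 = 0 r 8, and 8÷4 = 2, so 0+8+2 = 10.
Tuesday + 10 ≡ Friday — that's 2008's doomsday.
In June the doomsday date is Jun 6.
Jun 22 is 16 days after Jun 6; 16 mod 7 = 2, so Friday + 2 = Sunday.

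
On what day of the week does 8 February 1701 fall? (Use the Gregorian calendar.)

Tuesday

Doomsday rule: the anchor day for the 1700s is Sunday. For year 01: 1÷12 = 0 r 1, and 1÷4 = 0, so 0+1+0 = 1.
Sunday + 1 ≡ Monday — that's 1701's doomsday.
In February the doomsday date is Feb 28 (1701 is not a leap year).
Feb 8 is 20 days before Feb 28; 20 mod 7 = 6, so Monday − 6 = Tuesday.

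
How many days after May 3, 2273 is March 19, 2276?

May 3, 2273 → May 3, 2274: 365 days.
May 3, 2274 → May 3, 2275: 365 days.
May 3, 2275 → Jun 3, 2275: 31 days (May has 31).
Jun 3, 2275 → Jul 3, 2275: 30 days (June has 30).
Jul 3, 2275 → Aug 3, 2275: 31 days (July has 31).
Aug 3, 2275 → Sep 3, 2275: 31 days (August has 31).
Sep 3, 2275 → Oct 3, 2275: 30 days (September has 30).
Oct 3, 2275 → Nov 3, 2275: 31 days (October has 31).
Nov 3, 2275 → Dec 3, 2275: 30 days (November has 30).
Dec 3, 2275 → Jan 3, 2276: 31 days (December has 31).
Jan 3, 2276 → Feb 3, 2276: 31 days (January has 31).
Feb 3, 2276 → Mar 3, 2276: 29 days (February has 29).
Mar 3, 2276 → Mar 19, 2276: 16 days.
Total: 1051 days.

1051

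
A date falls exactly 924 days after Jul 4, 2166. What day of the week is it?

Jul 4, 2166 is a Friday.
924 mod 7 = 0, so 924 days after a Friday is Friday + 0 = Friday.

Friday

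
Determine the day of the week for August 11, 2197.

Friday

Doomsday rule: the anchor day for the 2100s is Sunday. For year 97: 97÷12 = 8 r 1, and 1÷4 = 0, so 8+1+0 = 9.
Sunday + 9 ≡ Tuesday — that's 2197's doomsday.
In August the doomsday date is Aug 8.
Aug 11 is 3 days after Aug 8; 3 mod 7 = 3, so Tuesday + 3 = Friday.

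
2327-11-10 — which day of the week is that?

Doomsday rule: the anchor day for the 2300s is Wednesday. For year 27: 27÷12 = 2 r 3, and 3÷4 = 0, so 2+3+0 = 5.
Wednesday + 5 ≡ Monday — that's 2327's doomsday.
In November the doomsday date is Nov 7.
Nov 10 is 3 days after Nov 7; 3 mod 7 = 3, so Monday + 3 = Thursday.

Thursday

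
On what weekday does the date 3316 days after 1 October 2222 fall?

First find the weekday of Oct 1, 2222. Doomsday rule: the anchor day for the 2200s is Friday. For year 22: 22÷12 = 1 r 10, and 10÷4 = 2, so 1+10+2 = 13.
Friday + 13 ≡ Thursday — that's 2222's doomsday.
In October the doomsday date is Oct 10.
Oct 1 is 9 days before Oct 10; 9 mod 7 = 2, so Thursday − 2 = Tuesday.
3316 mod 7 = 5, so 3316 days after a Tuesday is Tuesday + 5 = Sunday.

Sunday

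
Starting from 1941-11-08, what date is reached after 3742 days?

February 6, 1952

+365 (one year) → Nov 8, 1942 (3377 left).
+365 (one year) → Nov 8, 1943 (3012 left).
+366 (one year; includes Feb 29, 1944) → Nov 8, 1944 (2646 left).
+365 (one year) → Nov 8, 1945 (2281 left).
+365 (one year) → Nov 8, 1946 (1916 left).
+365 (one year) → Nov 8, 1947 (1551 left).
+366 (one year; includes Feb 29, 1948) → Nov 8, 1948 (1185 left).
+365 (one year) → Nov 8, 1949 (820 left).
+365 (one year) → Nov 8, 1950 (455 left).
+365 (one year) → Nov 8, 1951 (90 left).
Nov has 30 days: +23 → Dec 1, 1951 (67 left).
Dec has 31 days: +31 → Jan 1, 1952 (36 left).
Jan has 31 days: +31 → Feb 1, 1952 (5 left).
+5 → Feb 6, 1952.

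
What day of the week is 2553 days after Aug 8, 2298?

Saturday

Aug 8, 2298 is a Monday.
2553 mod 7 = 5, so 2553 days after a Monday is Monday + 5 = Saturday.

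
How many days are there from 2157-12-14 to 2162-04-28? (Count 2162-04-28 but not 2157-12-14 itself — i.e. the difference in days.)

1596

Dec 14, 2157 → Dec 14, 2158: 365 days.
Dec 14, 2158 → Dec 14, 2159: 365 days.
Dec 14, 2159 → Dec 14, 2160: 366 days (Feb 29, 2160 is in that span).
Dec 14, 2160 → Dec 14, 2161: 365 days.
Dec 14, 2161 → Jan 14, 2162: 31 days (December has 31).
Jan 14, 2162 → Feb 14, 2162: 31 days (January has 31).
Feb 14, 2162 → Mar 14, 2162: 28 days (February has 28).
Mar 14, 2162 → Apr 14, 2162: 31 days (March has 31).
Apr 14, 2162 → Apr 28, 2162: 14 days.
Total: 1596 days.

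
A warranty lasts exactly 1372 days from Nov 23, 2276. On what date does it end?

+365 (one year) → Nov 23, 2277 (1007 left).
+365 (one year) → Nov 23, 2278 (642 left).
+365 (one year) → Nov 23, 2279 (277 left).
Nov has 30 days: +8 → Dec 1, 2279 (269 left).
Dec has 31 days: +31 → Jan 1, 2280 (238 left).
Jan has 31 days: +31 → Feb 1, 2280 (207 left).
Feb has 29 days: +29 → Mar 1, 2280 (178 left).
Mar has 31 days: +31 → Apr 1, 2280 (147 left).
Apr has 30 days: +30 → May 1, 2280 (117 left).
May has 31 days: +31 → Jun 1, 2280 (86 left).
Jun has 30 days: +30 → Jul 1, 2280 (56 left).
Jul has 31 days: +31 → Aug 1, 2280 (25 left).
+25 → Aug 26, 2280.

August 26, 2280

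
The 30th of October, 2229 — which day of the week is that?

Friday

Doomsday rule: the anchor day for the 2200s is Friday. For year 29: 29÷12 = 2 r 5, and 5÷4 = 1, so 2+5+1 = 8.
Friday + 8 ≡ Saturday — that's 2229's doomsday.
In October the doomsday date is Oct 10.
Oct 30 is 20 days after Oct 10; 20 mod 7 = 6, so Saturday + 6 = Friday.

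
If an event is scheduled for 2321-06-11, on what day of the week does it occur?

Doomsday rule: the anchor day for the 2300s is Wednesday. For year 21: 21÷12 = 1 r 9, and 9÷4 = 2, so 1+9+2 = 12.
Wednesday + 12 ≡ Monday — that's 2321's doomsday.
In June the doomsday date is Jun 6.
Jun 11 is 5 days after Jun 6; 5 mod 7 = 5, so Monday + 5 = Saturday.

Saturday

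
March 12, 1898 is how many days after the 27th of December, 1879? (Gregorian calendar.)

Dec 27, 1879 → Dec 27, 1880: 366 days (Feb 29, 1880 is in that span).
Dec 27, 1880 → Dec 27, 1881: 365 days.
Dec 27, 1881 → Dec 27, 1882: 365 days.
Dec 27, 1882 → Dec 27, 1883: 365 days.
Dec 27, 1883 → Dec 27, 1884: 366 days (Feb 29, 1884 is in that span).
Dec 27, 1884 → Dec 27, 1885: 365 days.
Dec 27, 1885 → Dec 27, 1886: 365 days.
Dec 27, 1886 → Dec 27, 1887: 365 days.
Dec 27, 1887 → Dec 27, 1888: 366 days (Feb 29, 1888 is in that span).
Dec 27, 1888 → Dec 27, 1889: 365 days.
Dec 27, 1889 → Dec 27, 1890: 365 days.
Dec 27, 1890 → Dec 27, 1891: 365 days.
Dec 27, 1891 → Dec 27, 1892: 366 days (Feb 29, 1892 is in that span).
Dec 27, 1892 → Dec 27, 1893: 365 days.
Dec 27, 1893 → Dec 27, 1894: 365 days.
Dec 27, 1894 → Dec 27, 1895: 365 days.
Dec 27, 1895 → Dec 27, 1896: 366 days (Feb 29, 1896 is in that span).
Dec 27, 1896 → Dec 27, 1897: 365 days.
Dec 27, 1897 → Jan 27, 1898: 31 days (December has 31).
Jan 27, 1898 → Feb 27, 1898: 31 days (January has 31).
Feb 27, 1898 → Mar 12, 1898: 13 days.
Total: 6650 days.

6650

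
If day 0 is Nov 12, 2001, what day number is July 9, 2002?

239

Nov 12, 2001 → Dec 12, 2001: 30 days (November has 30).
Dec 12, 2001 → Jan 12, 2002: 31 days (December has 31).
Jan 12, 2002 → Feb 12, 2002: 31 days (January has 31).
Feb 12, 2002 → Mar 12, 2002: 28 days (February has 28).
Mar 12, 2002 → Apr 12, 2002: 31 days (March has 31).
Apr 12, 2002 → May 12, 2002: 30 days (April has 30).
May 12, 2002 → Jun 12, 2002: 31 days (May has 31).
Jun 12, 2002 → Jul 9, 2002: 27 days.
Total: 239 days.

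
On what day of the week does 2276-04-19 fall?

Doomsday rule: the anchor day for the 2200s is Friday. For year 76: 76÷12 = 6 r 4, and 4÷4 = 1, so 6+4+1 = 11.
Friday + 11 ≡ Tuesday — that's 2276's doomsday.
In April the doomsday date is Apr 4.
Apr 19 is 15 days after Apr 4; 15 mod 7 = 1, so Tuesday + 1 = Wednesday.

Wednesday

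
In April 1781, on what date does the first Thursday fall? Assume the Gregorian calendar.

April 5, 1781

April 1, 1781 is a Sunday.
The first Thursday is therefore April 5 (4 days later).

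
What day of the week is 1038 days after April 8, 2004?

Apr 8, 2004 is a Thursday.
1038 mod 7 = 2, so 1038 days after a Thursday is Thursday + 2 = Saturday.

Saturday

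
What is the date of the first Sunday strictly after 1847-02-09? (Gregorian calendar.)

Feb 9, 1847 is a Tuesday.
From Tuesday to the next Sunday is 5 days.
Feb 9, 1847 + 5 = Feb 14, 1847.

February 14, 1847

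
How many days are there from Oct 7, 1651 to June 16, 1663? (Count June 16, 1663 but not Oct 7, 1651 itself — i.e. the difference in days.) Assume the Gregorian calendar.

Oct 7, 1651 → Oct 7, 1652: 366 days (Feb 29, 1652 is in that span).
Oct 7, 1652 → Oct 7, 1653: 365 days.
Oct 7, 1653 → Oct 7, 1654: 365 days.
Oct 7, 1654 → Oct 7, 1655: 365 days.
Oct 7, 1655 → Oct 7, 1656: 366 days (Feb 29, 1656 is in that span).
Oct 7, 1656 → Oct 7, 1657: 365 days.
Oct 7, 1657 → Oct 7, 1658: 365 days.
Oct 7, 1658 → Oct 7, 1659: 365 days.
Oct 7, 1659 → Oct 7, 1660: 366 days (Feb 29, 1660 is in that span).
Oct 7, 1660 → Oct 7, 1661: 365 days.
Oct 7, 1661 → Oct 7, 1662: 365 days.
Oct 7, 1662 → Nov 7, 1662: 31 days (October has 31).
Nov 7, 1662 → Dec 7, 1662: 30 days (November has 30).
Dec 7, 1662 → Jan 7, 1663: 31 days (December has 31).
Jan 7, 1663 → Feb 7, 1663: 31 days (January has 31).
Feb 7, 1663 → Mar 7, 1663: 28 days (February has 28).
Mar 7, 1663 → Apr 7, 1663: 31 days (March has 31).
Apr 7, 1663 → May 7, 1663: 30 days (April has 30).
May 7, 1663 → Jun 7, 1663: 31 days (May has 31).
Jun 7, 1663 → Jun 16, 1663: 9 days.
Total: 4270 days.

4270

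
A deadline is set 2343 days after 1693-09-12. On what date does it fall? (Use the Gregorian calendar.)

+365 (one year) → Sep 12, 1694 (1978 left).
+365 (one year) → Sep 12, 1695 (1613 left).
+366 (one year; includes Feb 29, 1696) → Sep 12, 1696 (1247 left).
+365 (one year) → Sep 12, 1697 (882 left).
+365 (one year) → Sep 12, 1698 (517 left).
+365 (one year) → Sep 12, 1699 (152 left).
Sep has 30 days: +19 → Oct 1, 1699 (133 left).
Oct has 31 days: +31 → Nov 1, 1699 (102 left).
Nov has 30 days: +30 → Dec 1, 1699 (72 left).
Dec has 31 days: +31 → Jan 1, 1700 (41 left).
Jan has 31 days: +31 → Feb 1, 1700 (10 left).
+10 → Feb 11, 1700.

February 11, 1700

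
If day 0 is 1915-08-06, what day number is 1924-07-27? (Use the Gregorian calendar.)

3278

Aug 6, 1915 → Aug 6, 1916: 366 days (Feb 29, 1916 is in that span).
Aug 6, 1916 → Aug 6, 1917: 365 days.
Aug 6, 1917 → Aug 6, 1918: 365 days.
Aug 6, 1918 → Aug 6, 1919: 365 days.
Aug 6, 1919 → Aug 6, 1920: 366 days (Feb 29, 1920 is in that span).
Aug 6, 1920 → Aug 6, 1921: 365 days.
Aug 6, 1921 → Aug 6, 1922: 365 days.
Aug 6, 1922 → Aug 6, 1923: 365 days.
Aug 6, 1923 → Sep 6, 1923: 31 days (August has 31).
Sep 6, 1923 → Oct 6, 1923: 30 days (September has 30).
Oct 6, 1923 → Nov 6, 1923: 31 days (October has 31).
Nov 6, 1923 → Dec 6, 1923: 30 days (November has 30).
Dec 6, 1923 → Jan 6, 1924: 31 days (December has 31).
Jan 6, 1924 → Feb 6, 1924: 31 days (January has 31).
Feb 6, 1924 → Mar 6, 1924: 29 days (February has 29).
Mar 6, 1924 → Apr 6, 1924: 31 days (March has 31).
Apr 6, 1924 → May 6, 1924: 30 days (April has 30).
May 6, 1924 → Jun 6, 1924: 31 days (May has 31).
Jun 6, 1924 → Jul 6, 1924: 30 days (June has 30).
Jul 6, 1924 → Jul 27, 1924: 21 days.
Total: 3278 days.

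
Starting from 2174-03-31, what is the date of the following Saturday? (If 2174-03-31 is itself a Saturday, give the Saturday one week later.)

April 2, 2174

Mar 31, 2174 is a Thursday.
From Thursday to the next Saturday is 2 days.
Mar 31, 2174 + 2 = Apr 2, 2174.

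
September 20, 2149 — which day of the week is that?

January 1, 2149 is a Wednesday.
Jan 1, 2149 → Feb 1, 2149: 31 days (January has 31).
Feb 1, 2149 → Mar 1, 2149: 28 days (February has 28).
Mar 1, 2149 → Apr 1, 2149: 31 days (March has 31).
Apr 1, 2149 → May 1, 2149: 30 days (April has 30).
May 1, 2149 → Jun 1, 2149: 31 days (May has 31).
Jun 1, 2149 → Jul 1, 2149: 30 days (June has 30).
Jul 1, 2149 → Aug 1, 2149: 31 days (July has 31).
Aug 1, 2149 → Sep 1, 2149: 31 days (August has 31).
Sep 1, 2149 → Sep 20, 2149: 19 days.
Total: 262 days.
262 mod 7 = 3, so Wednesday + 3 = Saturday.

Saturday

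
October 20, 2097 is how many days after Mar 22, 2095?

Mar 22, 2095 → Mar 22, 2096: 366 days (Feb 29, 2096 is in that span).
Mar 22, 2096 → Mar 22, 2097: 365 days.
Mar 22, 2097 → Apr 22, 2097: 31 days (March has 31).
Apr 22, 2097 → May 22, 2097: 30 days (April has 30).
May 22, 2097 → Jun 22, 2097: 31 days (May has 31).
Jun 22, 2097 → Jul 22, 2097: 30 days (June has 30).
Jul 22, 2097 → Aug 22, 2097: 31 days (July has 31).
Aug 22, 2097 → Sep 22, 2097: 31 days (August has 31).
Sep 22, 2097 → Oct 20, 2097: 28 days.
Total: 943 days.

943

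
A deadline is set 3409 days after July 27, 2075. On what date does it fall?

November 25, 2084

+366 (one year; includes Feb 29, 2076) → Jul 27, 2076 (3043 left).
+365 (one year) → Jul 27, 2077 (2678 left).
+365 (one year) → Jul 27, 2078 (2313 left).
+365 (one year) → Jul 27, 2079 (1948 left).
+366 (one year; includes Feb 29, 2080) → Jul 27, 2080 (1582 left).
+365 (one year) → Jul 27, 2081 (1217 left).
+365 (one year) → Jul 27, 2082 (852 left).
+365 (one year) → Jul 27, 2083 (487 left).
+366 (one year; includes Feb 29, 2084) → Jul 27, 2084 (121 left).
Jul has 31 days: +5 → Aug 1, 2084 (116 left).
Aug has 31 days: +31 → Sep 1, 2084 (85 left).
Sep has 30 days: +30 → Oct 1, 2084 (55 left).
Oct has 31 days: +31 → Nov 1, 2084 (24 left).
+24 → Nov 25, 2084.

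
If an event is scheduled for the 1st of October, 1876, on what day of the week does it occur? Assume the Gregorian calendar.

Sunday

Doomsday rule: the anchor day for the 1800s is Friday. For year 76: 76÷12 = 6 r 4, and 4÷4 = 1, so 6+4+1 = 11.
Friday + 11 ≡ Tuesday — that's 1876's doomsday.
In October the doomsday date is Oct 10.
Oct 1 is 9 days before Oct 10; 9 mod 7 = 2, so Tuesday − 2 = Sunday.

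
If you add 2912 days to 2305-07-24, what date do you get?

July 14, 2313

+365 (one year) → Jul 24, 2306 (2547 left).
+365 (one year) → Jul 24, 2307 (2182 left).
+366 (one year; includes Feb 29, 2308) → Jul 24, 2308 (1816 left).
+365 (one year) → Jul 24, 2309 (1451 left).
+365 (one year) → Jul 24, 2310 (1086 left).
+365 (one year) → Jul 24, 2311 (721 left).
+366 (one year; includes Feb 29, 2312) → Jul 24, 2312 (355 left).
Jul has 31 days: +8 → Aug 1, 2312 (347 left).
Aug has 31 days: +31 → Sep 1, 2312 (316 left).
Sep has 30 days: +30 → Oct 1, 2312 (286 left).
Oct has 31 days: +31 → Nov 1, 2312 (255 left).
Nov has 30 days: +30 → Dec 1, 2312 (225 left).
Dec has 31 days: +31 → Jan 1, 2313 (194 left).
Jan has 31 days: +31 → Feb 1, 2313 (163 left).
Feb has 28 days: +28 → Mar 1, 2313 (135 left).
Mar has 31 days: +31 → Apr 1, 2313 (104 left).
Apr has 30 days: +30 → May 1, 2313 (74 left).
May has 31 days: +31 → Jun 1, 2313 (43 left).
Jun has 30 days: +30 → Jul 1, 2313 (13 left).
+13 → Jul 14, 2313.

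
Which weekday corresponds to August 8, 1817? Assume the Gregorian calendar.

Doomsday rule: the anchor day for the 1800s is Friday. For year 17: 17÷12 = 1 r 5, and 5÷4 = 1, so 1+5+1 = 7.
Friday + 7 ≡ Friday — that's 1817's doomsday.
In August the doomsday date is Aug 8.
Aug 8 is the doomsday itself: Friday.

Friday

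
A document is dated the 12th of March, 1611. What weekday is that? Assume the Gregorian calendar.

Saturday

Doomsday rule: the anchor day for the 1600s is Tuesday. For year 11: 11÷12 = 0 r 11, and 11÷4 = 2, so 0+11+2 = 13.
Tuesday + 13 ≡ Monday — that's 1611's doomsday.
In March the doomsday date is Mar 14.
Mar 12 is 2 days before Mar 14; 2 mod 7 = 2, so Monday − 2 = Saturday.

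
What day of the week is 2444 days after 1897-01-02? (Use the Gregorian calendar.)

Sunday

First find the weekday of Jan 2, 1897. Doomsday rule: the anchor day for the 1800s is Friday. For year 97: 97÷12 = 8 r 1, and 1÷4 = 0, so 8+1+0 = 9.
Friday + 9 ≡ Sunday — that's 1897's doomsday.
In January the doomsday date is Jan 3 (1897 is not a leap year).
Jan 2 is 1 day before Jan 3; 1 mod 7 = 1, so Sunday − 1 = Saturday.
2444 mod 7 = 1, so 2444 days after a Saturday is Saturday + 1 = Sunday.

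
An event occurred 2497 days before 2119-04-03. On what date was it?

−365 (one year) → Apr 3, 2118 (2132 left).
−365 (one year) → Apr 3, 2117 (1767 left).
−365 (one year) → Apr 3, 2116 (1402 left).
−366 (one year; includes Feb 29, 2116) → Apr 3, 2115 (1036 left).
−365 (one year) → Apr 3, 2114 (671 left).
−365 (one year) → Apr 3, 2113 (306 left).
−3 → Mar 31, 2113 (end of Mar, 31 days; 303 left).
−31 → Feb 28, 2113 (end of Feb, 28 days; 272 left).
−28 → Jan 31, 2113 (end of Jan, 31 days; 244 left).
−31 → Dec 31, 2112 (end of Dec, 31 days; 213 left).
−31 → Nov 30, 2112 (end of Nov, 30 days; 182 left).
−30 → Oct 31, 2112 (end of Oct, 31 days; 152 left).
−31 → Sep 30, 2112 (end of Sep, 30 days; 121 left).
−30 → Aug 31, 2112 (end of Aug, 31 days; 91 left).
−31 → Jul 31, 2112 (end of Jul, 31 days; 60 left).
−31 → Jun 30, 2112 (end of Jun, 30 days; 29 left).
−29 → Jun 1, 2112.

June 1, 2112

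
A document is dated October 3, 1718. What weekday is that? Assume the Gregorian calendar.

Doomsday rule: the anchor day for the 1700s is Sunday. For year 18: 18÷12 = 1 r 6, and 6÷4 = 1, so 1+6+1 = 8.
Sunday + 8 ≡ Monday — that's 1718's doomsday.
In October the doomsday date is Oct 10.
Oct 3 is 7 days before Oct 10; 7 mod 7 = 0, so Monday − 0 = Monday.

Monday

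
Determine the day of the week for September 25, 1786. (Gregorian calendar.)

Doomsday rule: the anchor day for the 1700s is Sunday. For year 86: 86÷12 = 7 r 2, and 2÷4 = 0, so 7+2+0 = 9.
Sunday + 9 ≡ Tuesday — that's 1786's doomsday.
In September the doomsday date is Sep 5.
Sep 25 is 20 days after Sep 5; 20 mod 7 = 6, so Tuesday + 6 = Monday.

Monday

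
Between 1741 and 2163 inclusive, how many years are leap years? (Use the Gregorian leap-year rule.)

Multiples of 4 in [1741,2163]: 105.
Of those, multiples of 100: 4 (not leap unless ÷400).
Multiples of 400: 1.
Leap years = 105 − 4 + 1 = 102.

102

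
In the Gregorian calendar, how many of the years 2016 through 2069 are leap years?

Multiples of 4 in [2016,2069]: 14.
Of those, multiples of 100: 0 (not leap unless ÷400).
Multiples of 400: 0.
Leap years = 14 − 0 + 0 = 14.

14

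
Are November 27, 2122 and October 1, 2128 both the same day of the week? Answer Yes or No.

Yes

From Nov 27, 2122 to Oct 1, 2128 is 2135 days.
2135 mod 7 = 0, so they are the same weekday.
(Nov 27, 2122 is a Friday; Oct 1, 2128 is a Friday.)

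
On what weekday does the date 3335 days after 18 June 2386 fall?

First find the weekday of Jun 18, 2386. Doomsday rule: the anchor day for the 2300s is Wednesday. For year 86: 86÷12 = 7 r 2, and 2÷4 = 0, so 7+2+0 = 9.
Wednesday + 9 ≡ Friday — that's 2386's doomsday.
In June the doomsday date is Jun 6.
Jun 18 is 12 days after Jun 6; 12 mod 7 = 5, so Friday + 5 = Wednesday.
3335 mod 7 = 3, so 3335 days after a Wednesday is Wednesday + 3 = Saturday.

Saturday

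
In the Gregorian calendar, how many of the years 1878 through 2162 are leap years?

69

Multiples of 4 in [1878,2162]: 71.
Of those, multiples of 100: 3 (not leap unless ÷400).
Multiples of 400: 1.
Leap years = 71 − 3 + 1 = 69.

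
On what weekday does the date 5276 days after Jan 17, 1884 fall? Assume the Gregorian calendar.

Jan 17, 1884 is a Thursday.
5276 mod 7 = 5, so 5276 days after a Thursday is Thursday + 5 = Tuesday.

Tuesday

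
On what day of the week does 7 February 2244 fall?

Doomsday rule: the anchor day for the 2200s is Friday. For year 44: 44÷12 = 3 r 8, and 8÷4 = 2, so 3+8+2 = 13.
Friday + 13 ≡ Thursday — that's 2244's doomsday.
In February the doomsday date is Feb 29 (2244 is a leap year (divisible by 4)).
Feb 7 is 22 days before Feb 29; 22 mod 7 = 1, so Thursday − 1 = Wednesday.

Wednesday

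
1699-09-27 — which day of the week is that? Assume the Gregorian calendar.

Sunday

Doomsday rule: the anchor day for the 1600s is Tuesday. For year 99: 99÷12 = 8 r 3, and 3÷4 = 0, so 8+3+0 = 11.
Tuesday + 11 ≡ Saturday — that's 1699's doomsday.
In September the doomsday date is Sep 5.
Sep 27 is 22 days after Sep 5; 22 mod 7 = 1, so Saturday + 1 = Sunday.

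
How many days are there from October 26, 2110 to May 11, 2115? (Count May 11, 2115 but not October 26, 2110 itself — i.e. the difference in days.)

1658

Oct 26, 2110 → Oct 26, 2111: 365 days.
Oct 26, 2111 → Oct 26, 2112: 366 days (Feb 29, 2112 is in that span).
Oct 26, 2112 → Oct 26, 2113: 365 days.
Oct 26, 2113 → Oct 26, 2114: 365 days.
Oct 26, 2114 → Nov 26, 2114: 31 days (October has 31).
Nov 26, 2114 → Dec 26, 2114: 30 days (November has 30).
Dec 26, 2114 → Jan 26, 2115: 31 days (December has 31).
Jan 26, 2115 → Feb 26, 2115: 31 days (January has 31).
Feb 26, 2115 → Mar 26, 2115: 28 days (February has 28).
Mar 26, 2115 → Apr 26, 2115: 31 days (March has 31).
Apr 26, 2115 → May 11, 2115: 15 days.
Total: 1658 days.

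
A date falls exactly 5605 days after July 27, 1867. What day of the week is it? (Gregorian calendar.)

Thursday

First find the weekday of Jul 27, 1867. Doomsday rule: the anchor day for the 1800s is Friday. For year 67: 67÷12 = 5 r 7, and 7÷4 = 1, so 5+7+1 = 13.
Friday + 13 ≡ Thursday — that's 1867's doomsday.
In July the doomsday date is Jul 11.
Jul 27 is 16 days after Jul 11; 16 mod 7 = 2, so Thursday + 2 = Saturday.
5605 mod 7 = 5, so 5605 days after a Saturday is Saturday + 5 = Thursday.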